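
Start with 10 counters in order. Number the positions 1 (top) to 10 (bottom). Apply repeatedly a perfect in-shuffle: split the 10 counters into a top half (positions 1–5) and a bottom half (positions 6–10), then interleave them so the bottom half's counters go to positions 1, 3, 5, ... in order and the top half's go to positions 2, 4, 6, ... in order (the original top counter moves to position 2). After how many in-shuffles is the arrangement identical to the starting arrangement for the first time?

The in-shuffle permutes the 10 positions with cycle lengths [10].
Every counter is home exactly when every cycle has completed a whole number of laps, i.e. after lcm(10) = 10 in-shuffles.

10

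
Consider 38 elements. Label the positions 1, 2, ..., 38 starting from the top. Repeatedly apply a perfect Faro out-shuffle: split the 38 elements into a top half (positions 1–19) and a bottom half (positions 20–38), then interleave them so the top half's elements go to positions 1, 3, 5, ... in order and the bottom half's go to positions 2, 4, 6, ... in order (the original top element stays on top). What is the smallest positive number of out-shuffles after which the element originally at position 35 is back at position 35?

36

Follow position 35 under repeated out-shuffles:
35 → 32 → 26 → 14 → 27 → 16 → 31 → 24 → ... → 35 (length 36)
It first returns after 36 out-shuffles.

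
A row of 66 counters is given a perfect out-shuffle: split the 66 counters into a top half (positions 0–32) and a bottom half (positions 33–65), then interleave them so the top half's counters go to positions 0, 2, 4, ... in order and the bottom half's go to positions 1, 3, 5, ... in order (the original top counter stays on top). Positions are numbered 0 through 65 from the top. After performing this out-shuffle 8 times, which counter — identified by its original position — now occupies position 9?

Work backwards from position 9, undoing one out-shuffle at a time:
9 ← 37 ← 51 ← 58 ← 29 ← 47 ← 56 ← 28 ← 14
So the counter now at position 9 started at position 14.

14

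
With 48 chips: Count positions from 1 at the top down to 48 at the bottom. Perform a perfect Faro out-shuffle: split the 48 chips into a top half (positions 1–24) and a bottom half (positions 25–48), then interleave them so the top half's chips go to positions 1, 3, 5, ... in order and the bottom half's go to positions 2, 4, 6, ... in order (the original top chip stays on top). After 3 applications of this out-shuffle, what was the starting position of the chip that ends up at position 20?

21

Work backwards from position 20, undoing one out-shuffle at a time:
20 ← 34 ← 41 ← 21
So the chip now at position 20 started at position 21.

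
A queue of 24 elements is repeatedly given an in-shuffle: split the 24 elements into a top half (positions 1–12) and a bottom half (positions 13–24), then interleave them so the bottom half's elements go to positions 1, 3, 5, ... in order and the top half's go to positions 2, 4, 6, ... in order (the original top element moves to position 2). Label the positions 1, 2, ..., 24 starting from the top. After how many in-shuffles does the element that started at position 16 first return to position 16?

Follow position 16 under repeated in-shuffles:
16 → 7 → 14 → 3 → 6 → 12 → 24 → 23 → 21 → 17 → 9 → 18 → 11 → 22 → 19 → 13 → 1 → 2 → 4 → 8 → 16
It first returns after 20 in-shuffles.

20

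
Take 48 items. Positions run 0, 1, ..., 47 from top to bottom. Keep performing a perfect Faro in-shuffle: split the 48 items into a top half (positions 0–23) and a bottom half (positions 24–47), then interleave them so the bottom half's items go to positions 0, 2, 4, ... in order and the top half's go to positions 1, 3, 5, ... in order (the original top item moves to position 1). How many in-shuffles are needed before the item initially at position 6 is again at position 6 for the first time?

Follow position 6 under repeated in-shuffles:
6 → 13 → 27 → 6
It first returns after 3 in-shuffles.

3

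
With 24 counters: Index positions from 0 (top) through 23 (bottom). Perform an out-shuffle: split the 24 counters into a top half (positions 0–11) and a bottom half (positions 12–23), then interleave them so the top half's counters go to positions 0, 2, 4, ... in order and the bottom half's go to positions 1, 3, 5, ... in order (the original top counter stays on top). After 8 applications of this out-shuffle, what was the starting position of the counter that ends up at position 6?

Work backwards from position 6, undoing one out-shuffle at a time:
6 ← 3 ← 13 ← 18 ← 9 ← 16 ← 8 ← 4 ← 2
So the counter now at position 6 started at position 2.

2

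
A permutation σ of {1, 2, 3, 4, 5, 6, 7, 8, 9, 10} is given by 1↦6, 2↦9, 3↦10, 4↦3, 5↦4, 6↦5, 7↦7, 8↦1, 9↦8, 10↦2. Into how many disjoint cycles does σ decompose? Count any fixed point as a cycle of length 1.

Cycle decomposition: (1 6 5 4 3 10 2 9 8) (7).
2 cycles.

2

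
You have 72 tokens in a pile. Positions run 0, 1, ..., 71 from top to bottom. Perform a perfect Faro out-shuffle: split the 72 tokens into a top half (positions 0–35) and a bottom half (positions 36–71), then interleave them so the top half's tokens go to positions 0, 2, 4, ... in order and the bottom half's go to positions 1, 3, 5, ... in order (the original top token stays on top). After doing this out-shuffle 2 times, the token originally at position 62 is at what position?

35

Track the token's position through each out-shuffle:
62 → 53 → 35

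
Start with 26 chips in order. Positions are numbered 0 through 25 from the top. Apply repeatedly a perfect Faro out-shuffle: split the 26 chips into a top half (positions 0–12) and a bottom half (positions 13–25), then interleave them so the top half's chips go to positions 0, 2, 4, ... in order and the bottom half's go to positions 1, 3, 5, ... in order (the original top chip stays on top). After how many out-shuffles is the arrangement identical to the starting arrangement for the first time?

The out-shuffle permutes the 26 positions with cycle lengths [1, 1, 4, 20].
Every chip is home exactly when every cycle has completed a whole number of laps, i.e. after lcm(1, 4, 20) = 20 out-shuffles.

20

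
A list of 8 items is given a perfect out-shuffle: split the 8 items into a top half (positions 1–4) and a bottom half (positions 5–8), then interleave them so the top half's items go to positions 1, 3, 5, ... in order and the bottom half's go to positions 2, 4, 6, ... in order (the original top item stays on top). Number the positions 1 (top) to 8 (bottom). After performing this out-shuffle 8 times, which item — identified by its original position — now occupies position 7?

6

Work backwards from position 7, undoing one out-shuffle at a time:
7 ← 4 ← 6 ← 7 ← 4 ← 6 ← 7 ← 4 ← 6
So the item now at position 7 started at position 6.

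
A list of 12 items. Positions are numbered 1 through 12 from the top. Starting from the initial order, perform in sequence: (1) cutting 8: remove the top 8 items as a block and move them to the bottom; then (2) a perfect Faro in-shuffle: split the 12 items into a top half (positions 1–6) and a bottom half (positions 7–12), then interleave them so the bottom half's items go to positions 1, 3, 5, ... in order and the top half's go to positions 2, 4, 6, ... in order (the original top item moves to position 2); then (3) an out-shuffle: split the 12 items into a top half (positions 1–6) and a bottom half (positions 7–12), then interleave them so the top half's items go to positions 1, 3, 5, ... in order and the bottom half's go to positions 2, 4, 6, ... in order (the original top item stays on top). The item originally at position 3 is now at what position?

Track the item from position 3 forward through each operation:
  after op 1 (cut 8): 3 → 7
  after op 2 (in-shuffle): 7 → 1
  after op 3 (out-shuffle): 1 → 1

1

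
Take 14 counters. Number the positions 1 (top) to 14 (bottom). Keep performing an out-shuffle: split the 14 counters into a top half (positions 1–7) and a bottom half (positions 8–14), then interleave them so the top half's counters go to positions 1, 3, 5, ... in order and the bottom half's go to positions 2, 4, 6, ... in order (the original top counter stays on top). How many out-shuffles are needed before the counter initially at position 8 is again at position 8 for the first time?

12

Follow position 8 under repeated out-shuffles:
8 → 2 → 3 → 5 → 9 → 4 → 7 → 13 → 12 → 10 → 6 → 11 → 8
It first returns after 12 out-shuffles.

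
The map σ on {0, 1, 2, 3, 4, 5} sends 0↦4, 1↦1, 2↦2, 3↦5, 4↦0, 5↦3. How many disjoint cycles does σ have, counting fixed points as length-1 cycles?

4

Cycle decomposition: (0 4) (1) (2) (3 5).
4 cycles.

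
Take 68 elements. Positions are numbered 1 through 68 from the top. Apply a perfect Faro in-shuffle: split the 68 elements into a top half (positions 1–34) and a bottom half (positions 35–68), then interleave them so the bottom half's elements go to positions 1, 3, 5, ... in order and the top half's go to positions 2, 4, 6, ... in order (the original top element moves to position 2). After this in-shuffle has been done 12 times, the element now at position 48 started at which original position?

Work backwards from position 48, undoing one in-shuffle at a time:
48 ← 24 ← 12 ← 6 ← 3 ← 36 ← 18 ← 9 ← 39 ← 54 ← 27 ← 48 ← 24
So the element now at position 48 started at position 24.

24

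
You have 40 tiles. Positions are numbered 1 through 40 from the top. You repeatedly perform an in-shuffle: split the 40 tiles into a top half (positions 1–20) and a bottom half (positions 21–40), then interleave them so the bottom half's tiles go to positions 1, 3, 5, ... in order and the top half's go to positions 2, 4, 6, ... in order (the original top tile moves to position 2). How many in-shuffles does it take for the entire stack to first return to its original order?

The in-shuffle permutes the 40 positions with cycle lengths [20, 20].
Every tile is home exactly when every cycle has completed a whole number of laps, i.e. after lcm(20) = 20 in-shuffles.

20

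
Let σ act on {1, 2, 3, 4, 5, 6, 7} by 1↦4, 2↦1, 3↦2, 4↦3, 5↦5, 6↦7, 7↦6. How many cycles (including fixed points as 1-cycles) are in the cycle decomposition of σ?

3

Cycle decomposition: (1 4 3 2) (5) (6 7).
3 cycles.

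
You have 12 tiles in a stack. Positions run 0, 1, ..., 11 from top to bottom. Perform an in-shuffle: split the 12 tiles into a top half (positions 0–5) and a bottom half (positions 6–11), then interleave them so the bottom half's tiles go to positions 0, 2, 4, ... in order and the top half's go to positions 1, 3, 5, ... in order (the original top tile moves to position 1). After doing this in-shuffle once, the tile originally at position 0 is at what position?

Track the tile's position through each in-shuffle:
0 → 1

1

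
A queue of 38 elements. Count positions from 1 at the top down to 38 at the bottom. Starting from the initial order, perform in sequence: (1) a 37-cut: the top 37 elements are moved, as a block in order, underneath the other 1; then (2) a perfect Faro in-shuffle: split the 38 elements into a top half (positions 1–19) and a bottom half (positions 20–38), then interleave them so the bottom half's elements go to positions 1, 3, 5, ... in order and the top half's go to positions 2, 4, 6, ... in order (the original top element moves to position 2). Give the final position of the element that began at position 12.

26

Track the element from position 12 forward through each operation:
  after op 1 (cut 37): 12 → 13
  after op 2 (in-shuffle): 13 → 26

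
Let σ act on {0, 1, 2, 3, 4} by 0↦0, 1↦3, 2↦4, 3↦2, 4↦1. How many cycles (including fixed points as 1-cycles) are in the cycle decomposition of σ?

2

Cycle decomposition: (0) (1 3 2 4).
2 cycles.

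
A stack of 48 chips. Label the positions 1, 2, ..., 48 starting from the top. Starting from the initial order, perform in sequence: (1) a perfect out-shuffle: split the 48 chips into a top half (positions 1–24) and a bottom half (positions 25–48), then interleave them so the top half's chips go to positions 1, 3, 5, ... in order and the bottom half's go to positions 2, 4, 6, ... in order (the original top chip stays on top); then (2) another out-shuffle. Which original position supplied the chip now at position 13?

4

Undo the operations in reverse order, starting from position 13:
  undo op 2 (out-shuffle, from top half): 13 ← 7
  undo op 1 (out-shuffle, from top half): 7 ← 4
So the chip at position 13 came from original position 4.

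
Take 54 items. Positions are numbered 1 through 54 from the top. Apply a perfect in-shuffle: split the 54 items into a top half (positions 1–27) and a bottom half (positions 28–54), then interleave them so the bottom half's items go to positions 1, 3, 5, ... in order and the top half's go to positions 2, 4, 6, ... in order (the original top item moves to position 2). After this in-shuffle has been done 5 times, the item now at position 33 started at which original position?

Work backwards from position 33, undoing one in-shuffle at a time:
33 ← 44 ← 22 ← 11 ← 33 ← 44
So the item now at position 33 started at position 44.

44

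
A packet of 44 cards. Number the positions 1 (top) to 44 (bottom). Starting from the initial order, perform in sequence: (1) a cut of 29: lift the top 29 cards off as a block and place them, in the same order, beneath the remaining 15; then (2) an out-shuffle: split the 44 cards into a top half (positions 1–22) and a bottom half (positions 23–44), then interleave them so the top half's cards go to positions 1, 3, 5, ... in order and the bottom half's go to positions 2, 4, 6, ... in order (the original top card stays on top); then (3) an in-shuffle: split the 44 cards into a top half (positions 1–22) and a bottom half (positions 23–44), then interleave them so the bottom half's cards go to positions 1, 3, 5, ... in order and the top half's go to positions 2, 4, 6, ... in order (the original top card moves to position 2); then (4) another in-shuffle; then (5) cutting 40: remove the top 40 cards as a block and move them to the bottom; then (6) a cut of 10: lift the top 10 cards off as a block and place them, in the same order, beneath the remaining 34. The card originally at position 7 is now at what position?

Track the card from position 7 forward through each operation:
  after op 1 (cut 29): 7 → 22
  after op 2 (out-shuffle): 22 → 43
  after op 3 (in-shuffle): 43 → 41
  after op 4 (in-shuffle): 41 → 37
  after op 5 (cut 40): 37 → 41
  after op 6 (cut 10): 41 → 31

31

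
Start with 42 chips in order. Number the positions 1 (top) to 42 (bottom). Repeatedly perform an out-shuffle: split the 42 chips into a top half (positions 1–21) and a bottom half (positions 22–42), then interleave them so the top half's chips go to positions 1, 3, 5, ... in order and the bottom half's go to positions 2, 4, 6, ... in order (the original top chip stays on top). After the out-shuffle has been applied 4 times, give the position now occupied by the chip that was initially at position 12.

13

Track the chip's position through each out-shuffle:
12 → 23 → 4 → 7 → 13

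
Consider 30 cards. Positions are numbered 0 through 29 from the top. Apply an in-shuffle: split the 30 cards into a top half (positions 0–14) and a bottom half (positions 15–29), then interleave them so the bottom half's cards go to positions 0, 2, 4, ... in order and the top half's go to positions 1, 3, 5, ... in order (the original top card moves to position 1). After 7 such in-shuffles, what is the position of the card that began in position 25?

Track the card's position through each in-shuffle:
25 → 20 → 10 → 21 → 12 → 25 → 20 → 10

10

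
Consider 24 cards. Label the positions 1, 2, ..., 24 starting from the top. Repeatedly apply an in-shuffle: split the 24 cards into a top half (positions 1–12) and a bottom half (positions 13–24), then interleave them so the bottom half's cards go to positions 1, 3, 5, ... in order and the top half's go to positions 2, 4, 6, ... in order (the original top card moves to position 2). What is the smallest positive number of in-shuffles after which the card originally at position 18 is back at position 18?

Follow position 18 under repeated in-shuffles:
18 → 11 → 22 → 19 → 13 → 1 → 2 → 4 → 8 → 16 → 7 → 14 → 3 → 6 → 12 → 24 → 23 → 21 → 17 → 9 → 18
It first returns after 20 in-shuffles.

20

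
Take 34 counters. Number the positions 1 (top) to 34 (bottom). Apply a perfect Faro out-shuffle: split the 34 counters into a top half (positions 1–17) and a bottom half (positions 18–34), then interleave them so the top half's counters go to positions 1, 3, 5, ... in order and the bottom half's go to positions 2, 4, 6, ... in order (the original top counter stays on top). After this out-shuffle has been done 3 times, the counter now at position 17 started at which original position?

Work backwards from position 17, undoing one out-shuffle at a time:
17 ← 9 ← 5 ← 3
So the counter now at position 17 started at position 3.

3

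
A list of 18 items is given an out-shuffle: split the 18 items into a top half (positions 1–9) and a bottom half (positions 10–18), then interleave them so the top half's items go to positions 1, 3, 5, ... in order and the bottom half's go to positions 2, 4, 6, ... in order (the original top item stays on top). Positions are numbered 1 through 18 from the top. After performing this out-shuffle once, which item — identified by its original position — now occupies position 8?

Work backwards from position 8, undoing one out-shuffle at a time:
8 ← 13
So the item now at position 8 started at position 13.

13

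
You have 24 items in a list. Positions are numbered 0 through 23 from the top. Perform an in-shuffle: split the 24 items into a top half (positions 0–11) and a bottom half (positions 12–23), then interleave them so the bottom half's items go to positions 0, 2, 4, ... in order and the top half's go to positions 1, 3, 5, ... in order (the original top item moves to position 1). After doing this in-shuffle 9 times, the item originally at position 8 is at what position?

Track the item's position through each in-shuffle:
8 → 17 → 10 → 21 → 18 → 12 → 0 → 1 → 3 → 7

7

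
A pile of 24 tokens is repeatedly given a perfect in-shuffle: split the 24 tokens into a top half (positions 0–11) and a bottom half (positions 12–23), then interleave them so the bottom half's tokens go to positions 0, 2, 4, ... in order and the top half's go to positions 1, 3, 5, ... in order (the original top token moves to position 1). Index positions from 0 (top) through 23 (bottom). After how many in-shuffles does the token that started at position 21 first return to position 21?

Follow position 21 under repeated in-shuffles:
21 → 18 → 12 → 0 → 1 → 3 → 7 → 15 → 6 → 13 → 2 → 5 → 11 → 23 → 22 → 20 → 16 → 8 → 17 → 10 → 21
It first returns after 20 in-shuffles.

20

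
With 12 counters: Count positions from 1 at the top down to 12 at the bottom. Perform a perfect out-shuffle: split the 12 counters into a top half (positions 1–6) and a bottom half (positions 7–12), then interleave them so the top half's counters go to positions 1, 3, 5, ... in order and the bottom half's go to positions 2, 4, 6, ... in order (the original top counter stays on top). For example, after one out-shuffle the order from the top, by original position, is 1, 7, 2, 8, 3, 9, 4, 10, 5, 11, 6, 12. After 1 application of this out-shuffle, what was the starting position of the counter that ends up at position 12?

Work backwards from position 12, undoing one out-shuffle at a time:
12 ← 12
So the counter now at position 12 started at position 12.

12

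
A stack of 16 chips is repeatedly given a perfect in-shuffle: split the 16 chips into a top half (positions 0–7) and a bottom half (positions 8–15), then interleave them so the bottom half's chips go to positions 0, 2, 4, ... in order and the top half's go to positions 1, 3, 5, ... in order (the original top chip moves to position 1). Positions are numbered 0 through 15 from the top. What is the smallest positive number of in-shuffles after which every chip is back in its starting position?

8

The in-shuffle permutes the 16 positions with cycle lengths [8, 8].
Every chip is home exactly when every cycle has completed a whole number of laps, i.e. after lcm(8) = 8 in-shuffles.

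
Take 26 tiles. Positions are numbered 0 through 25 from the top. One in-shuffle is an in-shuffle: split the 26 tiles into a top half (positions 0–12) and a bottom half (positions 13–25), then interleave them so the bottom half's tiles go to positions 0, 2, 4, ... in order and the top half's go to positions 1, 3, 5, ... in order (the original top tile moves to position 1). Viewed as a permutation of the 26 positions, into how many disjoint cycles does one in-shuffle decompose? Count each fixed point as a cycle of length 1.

3

Trace each unvisited position around until it returns:
(0 1 3 7 15 4 ... len 18) (2 5 11 23 20 14) (8 17)
3 cycles in total.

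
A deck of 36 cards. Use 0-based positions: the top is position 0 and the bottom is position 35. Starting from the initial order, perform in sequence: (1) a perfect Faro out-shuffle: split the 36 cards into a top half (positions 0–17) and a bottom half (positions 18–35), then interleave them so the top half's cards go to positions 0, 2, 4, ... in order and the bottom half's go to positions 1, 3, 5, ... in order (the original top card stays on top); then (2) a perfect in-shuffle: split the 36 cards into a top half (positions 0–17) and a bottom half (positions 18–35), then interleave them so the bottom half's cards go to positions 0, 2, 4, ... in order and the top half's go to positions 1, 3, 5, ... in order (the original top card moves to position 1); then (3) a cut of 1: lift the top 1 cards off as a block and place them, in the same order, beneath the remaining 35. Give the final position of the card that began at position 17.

Track the card from position 17 forward through each operation:
  after op 1 (out-shuffle): 17 → 34
  after op 2 (in-shuffle): 34 → 32
  after op 3 (cut 1): 32 → 31

31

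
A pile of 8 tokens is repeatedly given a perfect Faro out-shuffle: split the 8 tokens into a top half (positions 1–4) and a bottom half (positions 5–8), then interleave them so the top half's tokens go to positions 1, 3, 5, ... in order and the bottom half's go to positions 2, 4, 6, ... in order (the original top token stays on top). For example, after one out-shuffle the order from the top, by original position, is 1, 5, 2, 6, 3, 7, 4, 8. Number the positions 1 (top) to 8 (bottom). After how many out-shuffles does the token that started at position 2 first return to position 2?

3

Follow position 2 under repeated out-shuffles:
2 → 3 → 5 → 2
It first returns after 3 out-shuffles.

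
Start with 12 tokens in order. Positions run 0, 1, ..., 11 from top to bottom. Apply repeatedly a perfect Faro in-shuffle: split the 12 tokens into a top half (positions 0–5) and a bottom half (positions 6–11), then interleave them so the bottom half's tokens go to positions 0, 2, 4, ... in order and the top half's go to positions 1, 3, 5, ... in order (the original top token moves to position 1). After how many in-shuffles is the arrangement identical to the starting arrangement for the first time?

The in-shuffle permutes the 12 positions with cycle lengths [12].
Every token is home exactly when every cycle has completed a whole number of laps, i.e. after lcm(12) = 12 in-shuffles.

12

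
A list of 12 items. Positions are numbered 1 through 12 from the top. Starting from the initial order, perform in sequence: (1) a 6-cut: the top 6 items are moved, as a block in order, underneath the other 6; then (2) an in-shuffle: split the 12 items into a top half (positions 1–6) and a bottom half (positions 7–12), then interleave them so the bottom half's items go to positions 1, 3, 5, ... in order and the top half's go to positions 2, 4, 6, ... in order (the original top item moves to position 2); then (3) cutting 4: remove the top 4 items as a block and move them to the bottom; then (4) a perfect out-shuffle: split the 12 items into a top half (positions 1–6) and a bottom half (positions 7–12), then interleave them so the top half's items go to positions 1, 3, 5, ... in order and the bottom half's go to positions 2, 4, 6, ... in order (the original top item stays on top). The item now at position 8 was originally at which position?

Undo the operations in reverse order, starting from position 8:
  undo op 4 (out-shuffle, from bottom half): 8 ← 10
  undo op 3 (cut 4): 10 ← 2
  undo op 2 (in-shuffle, from top half): 2 ← 1
  undo op 1 (cut 6): 1 ← 7
So the item at position 8 came from original position 7.

7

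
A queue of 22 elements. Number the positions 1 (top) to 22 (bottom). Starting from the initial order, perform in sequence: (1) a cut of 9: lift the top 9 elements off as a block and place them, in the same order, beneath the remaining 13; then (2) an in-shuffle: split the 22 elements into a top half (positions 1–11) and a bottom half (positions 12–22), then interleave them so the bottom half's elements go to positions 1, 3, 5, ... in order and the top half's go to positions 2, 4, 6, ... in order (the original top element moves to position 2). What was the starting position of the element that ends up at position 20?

19

Undo the operations in reverse order, starting from position 20:
  undo op 2 (in-shuffle, from top half): 20 ← 10
  undo op 1 (cut 9): 10 ← 19
So the element at position 20 came from original position 19.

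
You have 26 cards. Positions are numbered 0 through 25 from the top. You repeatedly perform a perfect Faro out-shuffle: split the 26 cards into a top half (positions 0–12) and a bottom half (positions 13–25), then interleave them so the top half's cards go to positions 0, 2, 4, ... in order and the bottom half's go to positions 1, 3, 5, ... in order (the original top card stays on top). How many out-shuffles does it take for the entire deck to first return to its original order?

20

The out-shuffle permutes the 26 positions with cycle lengths [1, 1, 4, 20].
Every card is home exactly when every cycle has completed a whole number of laps, i.e. after lcm(1, 4, 20) = 20 out-shuffles.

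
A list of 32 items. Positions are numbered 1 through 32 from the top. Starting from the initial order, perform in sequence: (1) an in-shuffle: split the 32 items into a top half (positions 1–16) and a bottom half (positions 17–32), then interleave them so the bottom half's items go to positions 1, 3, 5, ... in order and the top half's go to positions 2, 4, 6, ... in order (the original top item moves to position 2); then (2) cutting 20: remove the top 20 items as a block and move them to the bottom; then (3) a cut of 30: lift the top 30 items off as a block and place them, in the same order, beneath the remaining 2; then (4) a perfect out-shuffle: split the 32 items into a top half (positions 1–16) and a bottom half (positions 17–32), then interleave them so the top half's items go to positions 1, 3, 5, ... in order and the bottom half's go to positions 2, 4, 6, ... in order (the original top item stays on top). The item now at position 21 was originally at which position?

31

Undo the operations in reverse order, starting from position 21:
  undo op 4 (out-shuffle, from top half): 21 ← 11
  undo op 3 (cut 30): 11 ← 9
  undo op 2 (cut 20): 9 ← 29
  undo op 1 (in-shuffle, from bottom half): 29 ← 31
So the item at position 21 came from original position 31.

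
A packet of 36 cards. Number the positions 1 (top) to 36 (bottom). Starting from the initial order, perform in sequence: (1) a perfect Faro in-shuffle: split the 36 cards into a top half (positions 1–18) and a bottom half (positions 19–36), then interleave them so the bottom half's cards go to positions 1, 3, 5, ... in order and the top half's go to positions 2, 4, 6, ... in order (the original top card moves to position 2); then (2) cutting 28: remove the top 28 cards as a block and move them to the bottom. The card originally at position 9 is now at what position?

Track the card from position 9 forward through each operation:
  after op 1 (in-shuffle): 9 → 18
  after op 2 (cut 28): 18 → 26

26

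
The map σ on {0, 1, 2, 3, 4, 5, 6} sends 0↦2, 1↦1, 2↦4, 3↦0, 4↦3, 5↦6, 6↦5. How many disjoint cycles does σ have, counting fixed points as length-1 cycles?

Cycle decomposition: (0 2 4 3) (1) (5 6).
3 cycles.

3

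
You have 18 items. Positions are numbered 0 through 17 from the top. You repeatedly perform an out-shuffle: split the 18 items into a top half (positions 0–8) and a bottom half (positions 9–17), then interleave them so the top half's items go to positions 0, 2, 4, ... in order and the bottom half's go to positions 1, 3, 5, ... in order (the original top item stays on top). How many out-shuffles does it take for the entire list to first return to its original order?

The out-shuffle permutes the 18 positions with cycle lengths [1, 1, 8, 8].
Every item is home exactly when every cycle has completed a whole number of laps, i.e. after lcm(1, 8) = 8 out-shuffles.

8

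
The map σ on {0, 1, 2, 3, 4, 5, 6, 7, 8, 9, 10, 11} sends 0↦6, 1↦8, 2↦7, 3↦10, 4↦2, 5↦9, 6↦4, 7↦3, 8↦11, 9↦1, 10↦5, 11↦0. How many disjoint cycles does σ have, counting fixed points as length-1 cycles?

1

Cycle decomposition: (0 6 4 2 7 3 10 5 9 1 8 11).
1 cycle.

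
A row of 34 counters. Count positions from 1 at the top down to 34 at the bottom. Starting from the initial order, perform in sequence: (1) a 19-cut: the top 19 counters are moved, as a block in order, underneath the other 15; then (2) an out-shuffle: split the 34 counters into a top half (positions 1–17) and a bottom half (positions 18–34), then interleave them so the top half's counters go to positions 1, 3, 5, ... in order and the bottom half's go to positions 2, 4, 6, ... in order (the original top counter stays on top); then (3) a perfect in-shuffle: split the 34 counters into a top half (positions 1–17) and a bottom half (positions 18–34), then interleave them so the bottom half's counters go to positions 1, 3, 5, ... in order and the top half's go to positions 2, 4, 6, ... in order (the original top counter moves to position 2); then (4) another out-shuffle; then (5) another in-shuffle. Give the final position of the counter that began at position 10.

25

Track the counter from position 10 forward through each operation:
  after op 1 (cut 19): 10 → 25
  after op 2 (out-shuffle): 25 → 16
  after op 3 (in-shuffle): 16 → 32
  after op 4 (out-shuffle): 32 → 30
  after op 5 (in-shuffle): 30 → 25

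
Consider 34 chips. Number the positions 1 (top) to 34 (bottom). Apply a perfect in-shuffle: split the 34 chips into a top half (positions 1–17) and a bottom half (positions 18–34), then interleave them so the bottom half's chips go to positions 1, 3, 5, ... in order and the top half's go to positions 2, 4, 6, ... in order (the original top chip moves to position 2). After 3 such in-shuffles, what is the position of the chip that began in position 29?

22

Track the chip's position through each in-shuffle:
29 → 23 → 11 → 22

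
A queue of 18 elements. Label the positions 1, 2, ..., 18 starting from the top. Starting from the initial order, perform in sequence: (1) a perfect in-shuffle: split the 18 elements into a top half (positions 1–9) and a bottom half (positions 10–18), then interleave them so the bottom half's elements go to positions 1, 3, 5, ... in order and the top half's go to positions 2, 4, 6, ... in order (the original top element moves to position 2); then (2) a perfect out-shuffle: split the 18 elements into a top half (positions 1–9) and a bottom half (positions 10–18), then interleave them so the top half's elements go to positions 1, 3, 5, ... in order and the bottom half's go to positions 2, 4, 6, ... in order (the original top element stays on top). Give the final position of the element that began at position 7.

10

Track the element from position 7 forward through each operation:
  after op 1 (in-shuffle): 7 → 14
  after op 2 (out-shuffle): 14 → 10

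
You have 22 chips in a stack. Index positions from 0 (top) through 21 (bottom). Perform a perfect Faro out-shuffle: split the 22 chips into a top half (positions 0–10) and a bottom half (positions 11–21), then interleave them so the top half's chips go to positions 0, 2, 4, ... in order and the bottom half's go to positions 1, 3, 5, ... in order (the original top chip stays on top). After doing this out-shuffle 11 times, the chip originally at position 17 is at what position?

Track the chip's position through each out-shuffle:
17 → 13 → 5 → 10 → 20 → 19 → 17 → 13 → 5 → 10 → 20 → 19

19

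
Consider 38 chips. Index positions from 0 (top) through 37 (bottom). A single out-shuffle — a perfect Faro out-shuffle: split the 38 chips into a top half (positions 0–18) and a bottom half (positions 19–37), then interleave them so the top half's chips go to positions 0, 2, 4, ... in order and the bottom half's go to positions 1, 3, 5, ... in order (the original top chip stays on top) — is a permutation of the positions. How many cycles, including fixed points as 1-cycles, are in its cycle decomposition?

Trace each unvisited position around until it returns:
(0) (1 2 4 8 16 32 ... len 36) (37)
3 cycles in total.

3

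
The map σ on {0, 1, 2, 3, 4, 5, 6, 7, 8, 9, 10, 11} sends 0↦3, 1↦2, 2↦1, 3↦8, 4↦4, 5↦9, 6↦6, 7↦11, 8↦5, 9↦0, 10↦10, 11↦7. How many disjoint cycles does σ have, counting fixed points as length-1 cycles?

Cycle decomposition: (0 3 8 5 9) (1 2) (4) (6) (7 11) (10).
6 cycles.

6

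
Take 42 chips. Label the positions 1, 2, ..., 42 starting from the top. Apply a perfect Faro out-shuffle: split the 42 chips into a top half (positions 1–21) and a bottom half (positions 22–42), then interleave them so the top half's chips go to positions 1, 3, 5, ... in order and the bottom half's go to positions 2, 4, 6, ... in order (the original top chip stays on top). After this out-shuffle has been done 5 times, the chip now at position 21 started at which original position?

Work backwards from position 21, undoing one out-shuffle at a time:
21 ← 11 ← 6 ← 24 ← 33 ← 17
So the chip now at position 21 started at position 17.

17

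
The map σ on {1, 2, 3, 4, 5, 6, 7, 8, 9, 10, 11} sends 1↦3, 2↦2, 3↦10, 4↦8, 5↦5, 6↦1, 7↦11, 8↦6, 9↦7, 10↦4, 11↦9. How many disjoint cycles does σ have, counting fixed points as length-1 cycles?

4

Cycle decomposition: (1 3 10 4 8 6) (2) (5) (7 11 9).
4 cycles.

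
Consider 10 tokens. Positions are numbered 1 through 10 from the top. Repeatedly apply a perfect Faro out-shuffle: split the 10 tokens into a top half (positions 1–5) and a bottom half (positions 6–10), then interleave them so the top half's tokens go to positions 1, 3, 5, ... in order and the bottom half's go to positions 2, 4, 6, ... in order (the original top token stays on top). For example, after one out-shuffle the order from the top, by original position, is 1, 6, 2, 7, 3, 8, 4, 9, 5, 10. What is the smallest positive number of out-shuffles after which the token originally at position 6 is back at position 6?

6

Follow position 6 under repeated out-shuffles:
6 → 2 → 3 → 5 → 9 → 8 → 6
It first returns after 6 out-shuffles.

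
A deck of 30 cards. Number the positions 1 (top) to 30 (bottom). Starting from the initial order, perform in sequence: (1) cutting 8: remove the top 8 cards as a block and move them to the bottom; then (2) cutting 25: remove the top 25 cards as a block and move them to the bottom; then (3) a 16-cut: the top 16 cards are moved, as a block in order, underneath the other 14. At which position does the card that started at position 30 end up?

11

Track the card from position 30 forward through each operation:
  after op 1 (cut 8): 30 → 22
  after op 2 (cut 25): 22 → 27
  after op 3 (cut 16): 27 → 11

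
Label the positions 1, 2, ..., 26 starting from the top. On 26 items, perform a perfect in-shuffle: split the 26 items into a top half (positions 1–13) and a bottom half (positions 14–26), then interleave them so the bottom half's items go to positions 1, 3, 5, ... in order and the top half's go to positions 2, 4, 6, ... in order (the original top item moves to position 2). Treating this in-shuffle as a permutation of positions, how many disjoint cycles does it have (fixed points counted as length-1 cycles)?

Trace each unvisited position around until it returns:
(1 2 4 8 16 5 ... len 18) (3 6 12 24 21 15) (9 18)
3 cycles in total.

3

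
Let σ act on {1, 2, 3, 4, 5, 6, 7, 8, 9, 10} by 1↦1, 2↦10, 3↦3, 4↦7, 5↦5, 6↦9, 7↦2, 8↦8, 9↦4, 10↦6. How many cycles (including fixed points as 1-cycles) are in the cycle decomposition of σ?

Cycle decomposition: (1) (2 10 6 9 4 7) (3) (5) (8).
5 cycles.

5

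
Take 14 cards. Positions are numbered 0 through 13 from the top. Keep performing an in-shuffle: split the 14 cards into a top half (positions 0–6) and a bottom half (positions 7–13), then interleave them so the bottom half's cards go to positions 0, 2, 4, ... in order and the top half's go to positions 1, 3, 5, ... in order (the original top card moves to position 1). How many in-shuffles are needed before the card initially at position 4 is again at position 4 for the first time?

Follow position 4 under repeated in-shuffles:
4 → 9 → 4
It first returns after 2 in-shuffles.

2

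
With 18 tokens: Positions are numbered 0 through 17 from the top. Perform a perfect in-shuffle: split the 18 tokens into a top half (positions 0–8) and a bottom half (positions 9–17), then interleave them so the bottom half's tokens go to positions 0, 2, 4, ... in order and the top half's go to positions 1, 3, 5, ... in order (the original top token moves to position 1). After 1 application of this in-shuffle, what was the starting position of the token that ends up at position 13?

6

Work backwards from position 13, undoing one in-shuffle at a time:
13 ← 6
So the token now at position 13 started at position 6.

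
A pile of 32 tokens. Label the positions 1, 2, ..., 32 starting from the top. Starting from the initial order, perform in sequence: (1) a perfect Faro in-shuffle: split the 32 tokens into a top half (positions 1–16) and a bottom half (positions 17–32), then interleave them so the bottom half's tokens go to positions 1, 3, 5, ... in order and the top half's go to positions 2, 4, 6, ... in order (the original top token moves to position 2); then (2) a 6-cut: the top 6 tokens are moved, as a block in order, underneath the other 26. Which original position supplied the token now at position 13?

26

Undo the operations in reverse order, starting from position 13:
  undo op 2 (cut 6): 13 ← 19
  undo op 1 (in-shuffle, from bottom half): 19 ← 26
So the token at position 13 came from original position 26.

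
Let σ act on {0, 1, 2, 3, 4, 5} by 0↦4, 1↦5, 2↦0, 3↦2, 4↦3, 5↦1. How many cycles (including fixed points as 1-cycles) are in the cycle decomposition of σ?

Cycle decomposition: (0 4 3 2) (1 5).
2 cycles.

2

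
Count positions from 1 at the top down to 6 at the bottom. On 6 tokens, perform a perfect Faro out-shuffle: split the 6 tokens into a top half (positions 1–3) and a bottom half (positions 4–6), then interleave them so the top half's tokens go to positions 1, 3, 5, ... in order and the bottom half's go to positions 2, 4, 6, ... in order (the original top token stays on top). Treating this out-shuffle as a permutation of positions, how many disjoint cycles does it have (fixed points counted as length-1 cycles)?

3

Trace each unvisited position around until it returns:
(1) (2 3 5 4) (6)
3 cycles in total.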